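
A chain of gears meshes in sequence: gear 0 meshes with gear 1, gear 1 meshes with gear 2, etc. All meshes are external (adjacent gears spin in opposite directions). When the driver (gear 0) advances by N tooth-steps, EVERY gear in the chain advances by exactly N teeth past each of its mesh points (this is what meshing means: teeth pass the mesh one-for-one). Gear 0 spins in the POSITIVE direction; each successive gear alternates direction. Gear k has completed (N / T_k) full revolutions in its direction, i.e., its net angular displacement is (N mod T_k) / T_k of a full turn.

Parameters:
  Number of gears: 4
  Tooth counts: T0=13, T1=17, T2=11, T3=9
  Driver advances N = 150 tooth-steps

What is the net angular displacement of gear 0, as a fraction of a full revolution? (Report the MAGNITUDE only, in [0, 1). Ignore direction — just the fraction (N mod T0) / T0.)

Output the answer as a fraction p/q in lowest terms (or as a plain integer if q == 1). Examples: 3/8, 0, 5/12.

Answer: 7/13

Derivation:
Chain of 4 gears, tooth counts: [13, 17, 11, 9]
  gear 0: T0=13, direction=positive, advance = 150 mod 13 = 7 teeth = 7/13 turn
  gear 1: T1=17, direction=negative, advance = 150 mod 17 = 14 teeth = 14/17 turn
  gear 2: T2=11, direction=positive, advance = 150 mod 11 = 7 teeth = 7/11 turn
  gear 3: T3=9, direction=negative, advance = 150 mod 9 = 6 teeth = 6/9 turn
Gear 0: 150 mod 13 = 7
Fraction = 7 / 13 = 7/13 (gcd(7,13)=1) = 7/13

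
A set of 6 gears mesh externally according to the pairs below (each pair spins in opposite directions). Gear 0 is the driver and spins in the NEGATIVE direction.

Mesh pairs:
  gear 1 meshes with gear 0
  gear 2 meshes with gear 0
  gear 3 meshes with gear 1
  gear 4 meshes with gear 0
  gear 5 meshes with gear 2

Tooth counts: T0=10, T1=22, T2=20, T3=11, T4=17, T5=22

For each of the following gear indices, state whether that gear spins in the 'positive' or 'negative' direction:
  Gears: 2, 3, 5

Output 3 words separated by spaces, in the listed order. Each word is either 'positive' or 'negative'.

Answer: positive negative negative

Derivation:
Gear 0 (driver): negative (depth 0)
  gear 1: meshes with gear 0 -> depth 1 -> positive (opposite of gear 0)
  gear 2: meshes with gear 0 -> depth 1 -> positive (opposite of gear 0)
  gear 3: meshes with gear 1 -> depth 2 -> negative (opposite of gear 1)
  gear 4: meshes with gear 0 -> depth 1 -> positive (opposite of gear 0)
  gear 5: meshes with gear 2 -> depth 2 -> negative (opposite of gear 2)
Queried indices 2, 3, 5 -> positive, negative, negative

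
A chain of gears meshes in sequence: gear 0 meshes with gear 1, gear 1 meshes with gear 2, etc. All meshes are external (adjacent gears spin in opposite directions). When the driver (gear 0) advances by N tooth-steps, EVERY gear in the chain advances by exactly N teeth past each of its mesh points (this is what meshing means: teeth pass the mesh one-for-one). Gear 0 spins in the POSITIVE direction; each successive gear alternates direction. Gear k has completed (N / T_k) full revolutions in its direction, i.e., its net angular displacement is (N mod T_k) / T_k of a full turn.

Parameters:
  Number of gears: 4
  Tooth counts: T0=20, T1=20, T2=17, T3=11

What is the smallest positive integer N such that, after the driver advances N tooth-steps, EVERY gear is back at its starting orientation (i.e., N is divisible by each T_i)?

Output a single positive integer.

Answer: 3740

Derivation:
Gear k returns to start when N is a multiple of T_k.
All gears at start simultaneously when N is a common multiple of [20, 20, 17, 11]; the smallest such N is lcm(20, 20, 17, 11).
Start: lcm = T0 = 20
Fold in T1=20: gcd(20, 20) = 20; lcm(20, 20) = 20 * 20 / 20 = 400 / 20 = 20
Fold in T2=17: gcd(20, 17) = 1; lcm(20, 17) = 20 * 17 / 1 = 340 / 1 = 340
Fold in T3=11: gcd(340, 11) = 1; lcm(340, 11) = 340 * 11 / 1 = 3740 / 1 = 3740
Full cycle length = 3740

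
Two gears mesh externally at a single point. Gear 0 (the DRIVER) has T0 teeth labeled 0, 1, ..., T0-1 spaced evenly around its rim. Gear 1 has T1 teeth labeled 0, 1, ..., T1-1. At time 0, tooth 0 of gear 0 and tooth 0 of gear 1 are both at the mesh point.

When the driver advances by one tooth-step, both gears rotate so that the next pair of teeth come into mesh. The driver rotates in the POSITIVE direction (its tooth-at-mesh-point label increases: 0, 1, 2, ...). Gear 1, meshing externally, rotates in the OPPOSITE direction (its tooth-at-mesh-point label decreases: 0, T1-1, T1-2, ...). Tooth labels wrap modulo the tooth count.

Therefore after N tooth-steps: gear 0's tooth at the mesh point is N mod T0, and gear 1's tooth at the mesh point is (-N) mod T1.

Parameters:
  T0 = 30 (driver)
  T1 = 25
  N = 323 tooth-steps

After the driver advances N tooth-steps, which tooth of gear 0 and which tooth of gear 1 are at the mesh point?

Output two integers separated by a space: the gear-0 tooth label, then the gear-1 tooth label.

Gear 0 (driver, T0=30): tooth at mesh = N mod T0
  323 = 10 * 30 + 23, so 323 mod 30 = 23
  gear 0 tooth = 23
Gear 1 (driven, T1=25): tooth at mesh = (-N) mod T1
  323 = 12 * 25 + 23, so 323 mod 25 = 23
  (-323) mod 25 = (-23) mod 25 = 25 - 23 = 2
Mesh after 323 steps: gear-0 tooth 23 meets gear-1 tooth 2

Answer: 23 2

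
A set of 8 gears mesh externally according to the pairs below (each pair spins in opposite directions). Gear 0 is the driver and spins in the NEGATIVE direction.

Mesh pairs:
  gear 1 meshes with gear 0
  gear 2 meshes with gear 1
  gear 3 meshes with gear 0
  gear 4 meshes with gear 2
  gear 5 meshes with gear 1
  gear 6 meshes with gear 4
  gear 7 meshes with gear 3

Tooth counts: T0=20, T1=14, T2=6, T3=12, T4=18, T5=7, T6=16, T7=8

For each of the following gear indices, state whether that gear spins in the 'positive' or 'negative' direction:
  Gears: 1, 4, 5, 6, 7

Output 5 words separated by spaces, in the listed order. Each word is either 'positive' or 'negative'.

Gear 0 (driver): negative (depth 0)
  gear 1: meshes with gear 0 -> depth 1 -> positive (opposite of gear 0)
  gear 2: meshes with gear 1 -> depth 2 -> negative (opposite of gear 1)
  gear 3: meshes with gear 0 -> depth 1 -> positive (opposite of gear 0)
  gear 4: meshes with gear 2 -> depth 3 -> positive (opposite of gear 2)
  gear 5: meshes with gear 1 -> depth 2 -> negative (opposite of gear 1)
  gear 6: meshes with gear 4 -> depth 4 -> negative (opposite of gear 4)
  gear 7: meshes with gear 3 -> depth 2 -> negative (opposite of gear 3)
Queried indices 1, 4, 5, 6, 7 -> positive, positive, negative, negative, negative

Answer: positive positive negative negative negative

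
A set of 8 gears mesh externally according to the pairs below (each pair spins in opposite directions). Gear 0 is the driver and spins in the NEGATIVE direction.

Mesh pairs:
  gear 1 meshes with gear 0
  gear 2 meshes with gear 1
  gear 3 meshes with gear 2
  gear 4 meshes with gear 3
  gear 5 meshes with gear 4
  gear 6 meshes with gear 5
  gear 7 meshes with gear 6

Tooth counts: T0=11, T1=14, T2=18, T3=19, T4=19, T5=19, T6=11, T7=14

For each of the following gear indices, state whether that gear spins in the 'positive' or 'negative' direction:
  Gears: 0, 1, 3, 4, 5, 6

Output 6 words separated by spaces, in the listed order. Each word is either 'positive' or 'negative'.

Answer: negative positive positive negative positive negative

Derivation:
Gear 0 (driver): negative (depth 0)
  gear 1: meshes with gear 0 -> depth 1 -> positive (opposite of gear 0)
  gear 2: meshes with gear 1 -> depth 2 -> negative (opposite of gear 1)
  gear 3: meshes with gear 2 -> depth 3 -> positive (opposite of gear 2)
  gear 4: meshes with gear 3 -> depth 4 -> negative (opposite of gear 3)
  gear 5: meshes with gear 4 -> depth 5 -> positive (opposite of gear 4)
  gear 6: meshes with gear 5 -> depth 6 -> negative (opposite of gear 5)
  gear 7: meshes with gear 6 -> depth 7 -> positive (opposite of gear 6)
Queried indices 0, 1, 3, 4, 5, 6 -> negative, positive, positive, negative, positive, negative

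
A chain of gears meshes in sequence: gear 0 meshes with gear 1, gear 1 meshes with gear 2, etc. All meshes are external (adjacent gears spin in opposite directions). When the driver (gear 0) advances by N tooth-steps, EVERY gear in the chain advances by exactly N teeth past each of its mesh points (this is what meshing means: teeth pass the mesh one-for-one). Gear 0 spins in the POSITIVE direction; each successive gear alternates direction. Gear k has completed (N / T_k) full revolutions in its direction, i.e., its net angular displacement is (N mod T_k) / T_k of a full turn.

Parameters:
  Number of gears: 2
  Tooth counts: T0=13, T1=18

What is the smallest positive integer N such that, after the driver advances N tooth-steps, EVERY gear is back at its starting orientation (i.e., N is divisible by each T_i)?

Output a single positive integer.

Gear k returns to start when N is a multiple of T_k.
All gears at start simultaneously when N is a common multiple of [13, 18]; the smallest such N is lcm(13, 18).
Start: lcm = T0 = 13
Fold in T1=18: gcd(13, 18) = 1; lcm(13, 18) = 13 * 18 / 1 = 234 / 1 = 234
Full cycle length = 234

Answer: 234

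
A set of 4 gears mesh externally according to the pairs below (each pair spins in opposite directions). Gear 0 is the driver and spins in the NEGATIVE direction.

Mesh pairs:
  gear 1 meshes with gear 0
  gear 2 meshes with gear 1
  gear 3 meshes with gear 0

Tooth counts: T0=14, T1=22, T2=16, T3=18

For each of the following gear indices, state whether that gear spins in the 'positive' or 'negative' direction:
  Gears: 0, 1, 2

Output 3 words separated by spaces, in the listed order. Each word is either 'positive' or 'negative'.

Answer: negative positive negative

Derivation:
Gear 0 (driver): negative (depth 0)
  gear 1: meshes with gear 0 -> depth 1 -> positive (opposite of gear 0)
  gear 2: meshes with gear 1 -> depth 2 -> negative (opposite of gear 1)
  gear 3: meshes with gear 0 -> depth 1 -> positive (opposite of gear 0)
Queried indices 0, 1, 2 -> negative, positive, negative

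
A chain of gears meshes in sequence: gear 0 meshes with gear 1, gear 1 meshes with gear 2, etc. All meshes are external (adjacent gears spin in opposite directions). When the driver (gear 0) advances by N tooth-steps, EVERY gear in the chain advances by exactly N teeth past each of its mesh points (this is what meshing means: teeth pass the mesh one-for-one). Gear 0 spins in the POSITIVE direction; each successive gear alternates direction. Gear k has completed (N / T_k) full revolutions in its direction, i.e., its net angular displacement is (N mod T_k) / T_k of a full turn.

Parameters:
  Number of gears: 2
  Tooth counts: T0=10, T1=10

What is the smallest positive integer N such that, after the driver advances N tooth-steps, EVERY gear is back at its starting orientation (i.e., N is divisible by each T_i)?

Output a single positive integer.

Answer: 10

Derivation:
Gear k returns to start when N is a multiple of T_k.
All gears at start simultaneously when N is a common multiple of [10, 10]; the smallest such N is lcm(10, 10).
Start: lcm = T0 = 10
Fold in T1=10: gcd(10, 10) = 10; lcm(10, 10) = 10 * 10 / 10 = 100 / 10 = 10
Full cycle length = 10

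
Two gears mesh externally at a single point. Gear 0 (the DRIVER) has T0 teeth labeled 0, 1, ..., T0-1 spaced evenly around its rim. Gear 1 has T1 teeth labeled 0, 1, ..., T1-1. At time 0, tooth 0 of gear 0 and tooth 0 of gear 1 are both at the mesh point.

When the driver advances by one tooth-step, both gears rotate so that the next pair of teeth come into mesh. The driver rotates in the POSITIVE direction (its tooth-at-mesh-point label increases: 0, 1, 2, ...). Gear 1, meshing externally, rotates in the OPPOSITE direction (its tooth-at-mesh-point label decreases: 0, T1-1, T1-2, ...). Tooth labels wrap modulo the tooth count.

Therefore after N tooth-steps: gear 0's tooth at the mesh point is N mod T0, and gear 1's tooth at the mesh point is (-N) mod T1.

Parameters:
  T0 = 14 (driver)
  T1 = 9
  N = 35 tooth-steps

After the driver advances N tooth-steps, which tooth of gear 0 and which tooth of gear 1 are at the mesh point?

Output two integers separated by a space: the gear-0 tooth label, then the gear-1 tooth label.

Answer: 7 1

Derivation:
Gear 0 (driver, T0=14): tooth at mesh = N mod T0
  35 = 2 * 14 + 7, so 35 mod 14 = 7
  gear 0 tooth = 7
Gear 1 (driven, T1=9): tooth at mesh = (-N) mod T1
  35 = 3 * 9 + 8, so 35 mod 9 = 8
  (-35) mod 9 = (-8) mod 9 = 9 - 8 = 1
Mesh after 35 steps: gear-0 tooth 7 meets gear-1 tooth 1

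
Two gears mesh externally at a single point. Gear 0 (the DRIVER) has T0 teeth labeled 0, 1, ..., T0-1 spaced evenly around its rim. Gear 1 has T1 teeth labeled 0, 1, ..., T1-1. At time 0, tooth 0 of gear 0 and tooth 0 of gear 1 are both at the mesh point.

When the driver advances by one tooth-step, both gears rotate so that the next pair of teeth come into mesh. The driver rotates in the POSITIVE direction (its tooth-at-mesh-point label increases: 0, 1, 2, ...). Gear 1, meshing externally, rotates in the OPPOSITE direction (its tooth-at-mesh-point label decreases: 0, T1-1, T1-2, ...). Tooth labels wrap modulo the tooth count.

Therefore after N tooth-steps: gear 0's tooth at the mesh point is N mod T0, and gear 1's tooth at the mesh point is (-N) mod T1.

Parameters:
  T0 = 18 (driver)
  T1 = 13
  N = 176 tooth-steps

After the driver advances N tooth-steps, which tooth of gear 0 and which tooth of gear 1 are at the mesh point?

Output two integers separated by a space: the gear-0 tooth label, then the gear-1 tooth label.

Answer: 14 6

Derivation:
Gear 0 (driver, T0=18): tooth at mesh = N mod T0
  176 = 9 * 18 + 14, so 176 mod 18 = 14
  gear 0 tooth = 14
Gear 1 (driven, T1=13): tooth at mesh = (-N) mod T1
  176 = 13 * 13 + 7, so 176 mod 13 = 7
  (-176) mod 13 = (-7) mod 13 = 13 - 7 = 6
Mesh after 176 steps: gear-0 tooth 14 meets gear-1 tooth 6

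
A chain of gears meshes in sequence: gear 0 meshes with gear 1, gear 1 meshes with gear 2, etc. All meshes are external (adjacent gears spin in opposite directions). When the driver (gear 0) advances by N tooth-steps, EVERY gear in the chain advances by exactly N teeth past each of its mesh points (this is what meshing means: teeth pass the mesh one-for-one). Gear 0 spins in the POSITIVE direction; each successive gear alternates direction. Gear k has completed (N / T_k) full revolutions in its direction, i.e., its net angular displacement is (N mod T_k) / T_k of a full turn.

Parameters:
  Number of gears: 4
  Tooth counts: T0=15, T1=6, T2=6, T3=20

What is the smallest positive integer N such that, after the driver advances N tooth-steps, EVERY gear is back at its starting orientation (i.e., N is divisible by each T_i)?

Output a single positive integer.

Gear k returns to start when N is a multiple of T_k.
All gears at start simultaneously when N is a common multiple of [15, 6, 6, 20]; the smallest such N is lcm(15, 6, 6, 20).
Start: lcm = T0 = 15
Fold in T1=6: gcd(15, 6) = 3; lcm(15, 6) = 15 * 6 / 3 = 90 / 3 = 30
Fold in T2=6: gcd(30, 6) = 6; lcm(30, 6) = 30 * 6 / 6 = 180 / 6 = 30
Fold in T3=20: gcd(30, 20) = 10; lcm(30, 20) = 30 * 20 / 10 = 600 / 10 = 60
Full cycle length = 60

Answer: 60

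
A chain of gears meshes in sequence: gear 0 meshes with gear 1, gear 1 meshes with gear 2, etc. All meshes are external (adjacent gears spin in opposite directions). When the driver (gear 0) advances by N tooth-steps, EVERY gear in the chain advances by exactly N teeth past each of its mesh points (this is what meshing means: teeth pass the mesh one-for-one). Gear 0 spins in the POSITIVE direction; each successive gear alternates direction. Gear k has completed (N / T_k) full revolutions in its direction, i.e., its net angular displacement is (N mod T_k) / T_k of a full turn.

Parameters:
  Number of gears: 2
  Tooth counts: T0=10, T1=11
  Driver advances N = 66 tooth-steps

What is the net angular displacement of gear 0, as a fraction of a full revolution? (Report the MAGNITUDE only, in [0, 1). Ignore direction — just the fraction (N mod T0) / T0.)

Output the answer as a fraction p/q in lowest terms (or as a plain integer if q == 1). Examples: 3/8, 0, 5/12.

Chain of 2 gears, tooth counts: [10, 11]
  gear 0: T0=10, direction=positive, advance = 66 mod 10 = 6 teeth = 6/10 turn
  gear 1: T1=11, direction=negative, advance = 66 mod 11 = 0 teeth = 0/11 turn
Gear 0: 66 mod 10 = 6
Fraction = 6 / 10 = 3/5 (gcd(6,10)=2) = 3/5

Answer: 3/5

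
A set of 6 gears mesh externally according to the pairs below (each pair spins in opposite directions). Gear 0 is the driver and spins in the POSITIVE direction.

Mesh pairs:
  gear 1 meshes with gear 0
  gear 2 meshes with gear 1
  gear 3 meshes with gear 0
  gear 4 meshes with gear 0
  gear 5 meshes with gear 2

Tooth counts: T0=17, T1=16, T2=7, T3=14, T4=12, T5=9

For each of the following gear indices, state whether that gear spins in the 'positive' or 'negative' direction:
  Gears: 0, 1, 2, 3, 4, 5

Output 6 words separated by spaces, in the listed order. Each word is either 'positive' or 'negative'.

Gear 0 (driver): positive (depth 0)
  gear 1: meshes with gear 0 -> depth 1 -> negative (opposite of gear 0)
  gear 2: meshes with gear 1 -> depth 2 -> positive (opposite of gear 1)
  gear 3: meshes with gear 0 -> depth 1 -> negative (opposite of gear 0)
  gear 4: meshes with gear 0 -> depth 1 -> negative (opposite of gear 0)
  gear 5: meshes with gear 2 -> depth 3 -> negative (opposite of gear 2)
Queried indices 0, 1, 2, 3, 4, 5 -> positive, negative, positive, negative, negative, negative

Answer: positive negative positive negative negative negative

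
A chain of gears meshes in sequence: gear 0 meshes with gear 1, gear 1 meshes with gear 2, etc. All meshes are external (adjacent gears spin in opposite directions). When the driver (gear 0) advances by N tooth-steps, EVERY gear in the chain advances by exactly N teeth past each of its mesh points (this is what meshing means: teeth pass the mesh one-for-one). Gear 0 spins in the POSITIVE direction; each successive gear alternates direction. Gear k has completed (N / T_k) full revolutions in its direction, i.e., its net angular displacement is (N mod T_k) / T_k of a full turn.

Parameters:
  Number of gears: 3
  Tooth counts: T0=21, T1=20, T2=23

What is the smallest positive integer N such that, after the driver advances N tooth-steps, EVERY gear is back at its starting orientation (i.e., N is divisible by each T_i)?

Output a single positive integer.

Gear k returns to start when N is a multiple of T_k.
All gears at start simultaneously when N is a common multiple of [21, 20, 23]; the smallest such N is lcm(21, 20, 23).
Start: lcm = T0 = 21
Fold in T1=20: gcd(21, 20) = 1; lcm(21, 20) = 21 * 20 / 1 = 420 / 1 = 420
Fold in T2=23: gcd(420, 23) = 1; lcm(420, 23) = 420 * 23 / 1 = 9660 / 1 = 9660
Full cycle length = 9660

Answer: 9660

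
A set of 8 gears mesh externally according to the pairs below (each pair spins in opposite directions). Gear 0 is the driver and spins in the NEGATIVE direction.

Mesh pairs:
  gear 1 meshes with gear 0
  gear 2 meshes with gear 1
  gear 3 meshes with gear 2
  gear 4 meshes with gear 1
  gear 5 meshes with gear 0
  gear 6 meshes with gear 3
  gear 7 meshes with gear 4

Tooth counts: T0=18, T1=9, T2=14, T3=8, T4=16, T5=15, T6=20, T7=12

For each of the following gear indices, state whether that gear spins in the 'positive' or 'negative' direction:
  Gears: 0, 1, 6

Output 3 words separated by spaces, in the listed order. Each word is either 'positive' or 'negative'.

Answer: negative positive negative

Derivation:
Gear 0 (driver): negative (depth 0)
  gear 1: meshes with gear 0 -> depth 1 -> positive (opposite of gear 0)
  gear 2: meshes with gear 1 -> depth 2 -> negative (opposite of gear 1)
  gear 3: meshes with gear 2 -> depth 3 -> positive (opposite of gear 2)
  gear 4: meshes with gear 1 -> depth 2 -> negative (opposite of gear 1)
  gear 5: meshes with gear 0 -> depth 1 -> positive (opposite of gear 0)
  gear 6: meshes with gear 3 -> depth 4 -> negative (opposite of gear 3)
  gear 7: meshes with gear 4 -> depth 3 -> positive (opposite of gear 4)
Queried indices 0, 1, 6 -> negative, positive, negative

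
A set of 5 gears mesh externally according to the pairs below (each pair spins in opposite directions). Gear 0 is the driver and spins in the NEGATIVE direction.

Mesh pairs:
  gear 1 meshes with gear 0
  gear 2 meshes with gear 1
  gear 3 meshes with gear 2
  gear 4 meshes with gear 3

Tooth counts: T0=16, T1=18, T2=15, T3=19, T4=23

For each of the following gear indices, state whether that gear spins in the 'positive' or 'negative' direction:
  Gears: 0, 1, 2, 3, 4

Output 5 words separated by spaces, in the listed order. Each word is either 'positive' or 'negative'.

Answer: negative positive negative positive negative

Derivation:
Gear 0 (driver): negative (depth 0)
  gear 1: meshes with gear 0 -> depth 1 -> positive (opposite of gear 0)
  gear 2: meshes with gear 1 -> depth 2 -> negative (opposite of gear 1)
  gear 3: meshes with gear 2 -> depth 3 -> positive (opposite of gear 2)
  gear 4: meshes with gear 3 -> depth 4 -> negative (opposite of gear 3)
Queried indices 0, 1, 2, 3, 4 -> negative, positive, negative, positive, negative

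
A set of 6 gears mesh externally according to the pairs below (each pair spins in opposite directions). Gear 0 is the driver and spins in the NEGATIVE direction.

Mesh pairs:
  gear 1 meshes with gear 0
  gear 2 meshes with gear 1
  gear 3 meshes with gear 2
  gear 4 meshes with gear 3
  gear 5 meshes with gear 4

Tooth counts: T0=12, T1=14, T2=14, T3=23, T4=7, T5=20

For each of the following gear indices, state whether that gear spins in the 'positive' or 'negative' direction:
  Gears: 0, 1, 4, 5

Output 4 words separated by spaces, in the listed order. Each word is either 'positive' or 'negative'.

Answer: negative positive negative positive

Derivation:
Gear 0 (driver): negative (depth 0)
  gear 1: meshes with gear 0 -> depth 1 -> positive (opposite of gear 0)
  gear 2: meshes with gear 1 -> depth 2 -> negative (opposite of gear 1)
  gear 3: meshes with gear 2 -> depth 3 -> positive (opposite of gear 2)
  gear 4: meshes with gear 3 -> depth 4 -> negative (opposite of gear 3)
  gear 5: meshes with gear 4 -> depth 5 -> positive (opposite of gear 4)
Queried indices 0, 1, 4, 5 -> negative, positive, negative, positive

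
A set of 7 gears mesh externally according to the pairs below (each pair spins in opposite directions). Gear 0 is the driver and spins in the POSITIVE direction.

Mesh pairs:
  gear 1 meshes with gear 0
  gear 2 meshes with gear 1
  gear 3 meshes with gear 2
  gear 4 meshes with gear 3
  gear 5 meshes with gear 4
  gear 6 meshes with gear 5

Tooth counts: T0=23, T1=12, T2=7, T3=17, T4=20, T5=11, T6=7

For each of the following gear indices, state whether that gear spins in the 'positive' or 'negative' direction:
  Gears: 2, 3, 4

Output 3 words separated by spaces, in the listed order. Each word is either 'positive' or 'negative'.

Answer: positive negative positive

Derivation:
Gear 0 (driver): positive (depth 0)
  gear 1: meshes with gear 0 -> depth 1 -> negative (opposite of gear 0)
  gear 2: meshes with gear 1 -> depth 2 -> positive (opposite of gear 1)
  gear 3: meshes with gear 2 -> depth 3 -> negative (opposite of gear 2)
  gear 4: meshes with gear 3 -> depth 4 -> positive (opposite of gear 3)
  gear 5: meshes with gear 4 -> depth 5 -> negative (opposite of gear 4)
  gear 6: meshes with gear 5 -> depth 6 -> positive (opposite of gear 5)
Queried indices 2, 3, 4 -> positive, negative, positive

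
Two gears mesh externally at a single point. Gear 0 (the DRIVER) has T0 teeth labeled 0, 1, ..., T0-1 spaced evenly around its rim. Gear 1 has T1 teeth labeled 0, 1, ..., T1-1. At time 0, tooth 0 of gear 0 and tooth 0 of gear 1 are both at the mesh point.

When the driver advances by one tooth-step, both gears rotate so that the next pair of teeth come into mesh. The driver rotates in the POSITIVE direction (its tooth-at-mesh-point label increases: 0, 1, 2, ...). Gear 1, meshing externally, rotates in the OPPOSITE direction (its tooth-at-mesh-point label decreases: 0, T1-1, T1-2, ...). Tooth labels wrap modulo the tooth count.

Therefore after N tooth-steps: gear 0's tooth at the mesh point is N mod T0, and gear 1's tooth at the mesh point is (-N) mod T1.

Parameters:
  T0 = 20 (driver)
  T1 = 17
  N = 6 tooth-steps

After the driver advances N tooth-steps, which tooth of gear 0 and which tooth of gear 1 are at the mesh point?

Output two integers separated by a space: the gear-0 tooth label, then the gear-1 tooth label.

Answer: 6 11

Derivation:
Gear 0 (driver, T0=20): tooth at mesh = N mod T0
  6 = 0 * 20 + 6, so 6 mod 20 = 6
  gear 0 tooth = 6
Gear 1 (driven, T1=17): tooth at mesh = (-N) mod T1
  6 = 0 * 17 + 6, so 6 mod 17 = 6
  (-6) mod 17 = (-6) mod 17 = 17 - 6 = 11
Mesh after 6 steps: gear-0 tooth 6 meets gear-1 tooth 11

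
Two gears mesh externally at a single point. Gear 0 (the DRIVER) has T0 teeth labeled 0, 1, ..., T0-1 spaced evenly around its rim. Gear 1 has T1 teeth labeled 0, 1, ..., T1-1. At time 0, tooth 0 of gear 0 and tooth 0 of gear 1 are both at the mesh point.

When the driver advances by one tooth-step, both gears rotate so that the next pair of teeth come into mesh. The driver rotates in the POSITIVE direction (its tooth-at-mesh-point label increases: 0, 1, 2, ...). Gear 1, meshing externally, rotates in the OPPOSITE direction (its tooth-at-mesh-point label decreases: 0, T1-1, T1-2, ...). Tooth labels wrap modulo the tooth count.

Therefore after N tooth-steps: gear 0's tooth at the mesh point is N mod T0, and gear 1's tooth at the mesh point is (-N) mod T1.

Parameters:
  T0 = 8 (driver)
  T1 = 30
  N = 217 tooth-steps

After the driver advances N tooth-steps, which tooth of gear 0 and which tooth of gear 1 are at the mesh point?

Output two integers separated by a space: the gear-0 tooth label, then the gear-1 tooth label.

Answer: 1 23

Derivation:
Gear 0 (driver, T0=8): tooth at mesh = N mod T0
  217 = 27 * 8 + 1, so 217 mod 8 = 1
  gear 0 tooth = 1
Gear 1 (driven, T1=30): tooth at mesh = (-N) mod T1
  217 = 7 * 30 + 7, so 217 mod 30 = 7
  (-217) mod 30 = (-7) mod 30 = 30 - 7 = 23
Mesh after 217 steps: gear-0 tooth 1 meets gear-1 tooth 23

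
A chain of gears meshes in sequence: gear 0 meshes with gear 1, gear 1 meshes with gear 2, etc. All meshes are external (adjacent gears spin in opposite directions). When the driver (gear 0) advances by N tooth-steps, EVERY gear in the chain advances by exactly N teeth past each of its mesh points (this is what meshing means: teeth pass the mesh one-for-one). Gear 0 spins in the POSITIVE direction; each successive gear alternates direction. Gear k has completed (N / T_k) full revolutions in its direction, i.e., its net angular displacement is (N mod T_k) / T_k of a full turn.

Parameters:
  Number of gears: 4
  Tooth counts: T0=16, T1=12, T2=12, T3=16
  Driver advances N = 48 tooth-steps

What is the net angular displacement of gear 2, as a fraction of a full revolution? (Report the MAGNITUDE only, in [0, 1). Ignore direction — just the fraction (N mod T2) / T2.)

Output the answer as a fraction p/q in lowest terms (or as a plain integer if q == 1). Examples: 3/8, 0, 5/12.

Answer: 0

Derivation:
Chain of 4 gears, tooth counts: [16, 12, 12, 16]
  gear 0: T0=16, direction=positive, advance = 48 mod 16 = 0 teeth = 0/16 turn
  gear 1: T1=12, direction=negative, advance = 48 mod 12 = 0 teeth = 0/12 turn
  gear 2: T2=12, direction=positive, advance = 48 mod 12 = 0 teeth = 0/12 turn
  gear 3: T3=16, direction=negative, advance = 48 mod 16 = 0 teeth = 0/16 turn
Gear 2: 48 mod 12 = 0
Fraction = 0 / 12 = 0/1 (gcd(0,12)=12) = 0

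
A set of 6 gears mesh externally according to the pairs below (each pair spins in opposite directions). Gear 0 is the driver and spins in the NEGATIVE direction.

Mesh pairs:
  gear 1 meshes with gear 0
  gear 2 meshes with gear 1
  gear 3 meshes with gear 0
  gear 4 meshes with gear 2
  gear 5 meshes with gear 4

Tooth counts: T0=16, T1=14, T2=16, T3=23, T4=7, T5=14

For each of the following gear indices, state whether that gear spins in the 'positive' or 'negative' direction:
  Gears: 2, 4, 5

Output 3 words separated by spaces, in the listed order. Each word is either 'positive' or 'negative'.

Gear 0 (driver): negative (depth 0)
  gear 1: meshes with gear 0 -> depth 1 -> positive (opposite of gear 0)
  gear 2: meshes with gear 1 -> depth 2 -> negative (opposite of gear 1)
  gear 3: meshes with gear 0 -> depth 1 -> positive (opposite of gear 0)
  gear 4: meshes with gear 2 -> depth 3 -> positive (opposite of gear 2)
  gear 5: meshes with gear 4 -> depth 4 -> negative (opposite of gear 4)
Queried indices 2, 4, 5 -> negative, positive, negative

Answer: negative positive negative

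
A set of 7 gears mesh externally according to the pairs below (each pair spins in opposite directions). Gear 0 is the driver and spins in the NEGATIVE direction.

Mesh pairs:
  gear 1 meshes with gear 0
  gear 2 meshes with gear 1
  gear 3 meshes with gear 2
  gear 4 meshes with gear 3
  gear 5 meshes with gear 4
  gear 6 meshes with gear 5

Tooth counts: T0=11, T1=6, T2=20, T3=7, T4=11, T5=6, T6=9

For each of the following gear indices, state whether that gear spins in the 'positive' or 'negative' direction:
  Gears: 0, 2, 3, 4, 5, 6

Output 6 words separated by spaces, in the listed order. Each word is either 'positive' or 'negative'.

Gear 0 (driver): negative (depth 0)
  gear 1: meshes with gear 0 -> depth 1 -> positive (opposite of gear 0)
  gear 2: meshes with gear 1 -> depth 2 -> negative (opposite of gear 1)
  gear 3: meshes with gear 2 -> depth 3 -> positive (opposite of gear 2)
  gear 4: meshes with gear 3 -> depth 4 -> negative (opposite of gear 3)
  gear 5: meshes with gear 4 -> depth 5 -> positive (opposite of gear 4)
  gear 6: meshes with gear 5 -> depth 6 -> negative (opposite of gear 5)
Queried indices 0, 2, 3, 4, 5, 6 -> negative, negative, positive, negative, positive, negative

Answer: negative negative positive negative positive negative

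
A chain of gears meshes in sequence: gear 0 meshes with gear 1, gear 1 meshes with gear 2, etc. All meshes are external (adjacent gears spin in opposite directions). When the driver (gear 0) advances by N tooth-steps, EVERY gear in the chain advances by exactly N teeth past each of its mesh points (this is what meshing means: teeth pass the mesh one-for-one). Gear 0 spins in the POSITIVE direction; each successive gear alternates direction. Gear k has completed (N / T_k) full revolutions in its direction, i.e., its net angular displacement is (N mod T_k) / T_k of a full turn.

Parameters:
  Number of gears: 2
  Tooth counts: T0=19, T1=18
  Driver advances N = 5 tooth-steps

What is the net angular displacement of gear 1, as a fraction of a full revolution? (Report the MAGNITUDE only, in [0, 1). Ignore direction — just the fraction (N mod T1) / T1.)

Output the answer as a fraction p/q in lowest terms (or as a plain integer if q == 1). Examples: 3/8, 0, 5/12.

Answer: 5/18

Derivation:
Chain of 2 gears, tooth counts: [19, 18]
  gear 0: T0=19, direction=positive, advance = 5 mod 19 = 5 teeth = 5/19 turn
  gear 1: T1=18, direction=negative, advance = 5 mod 18 = 5 teeth = 5/18 turn
Gear 1: 5 mod 18 = 5
Fraction = 5 / 18 = 5/18 (gcd(5,18)=1) = 5/18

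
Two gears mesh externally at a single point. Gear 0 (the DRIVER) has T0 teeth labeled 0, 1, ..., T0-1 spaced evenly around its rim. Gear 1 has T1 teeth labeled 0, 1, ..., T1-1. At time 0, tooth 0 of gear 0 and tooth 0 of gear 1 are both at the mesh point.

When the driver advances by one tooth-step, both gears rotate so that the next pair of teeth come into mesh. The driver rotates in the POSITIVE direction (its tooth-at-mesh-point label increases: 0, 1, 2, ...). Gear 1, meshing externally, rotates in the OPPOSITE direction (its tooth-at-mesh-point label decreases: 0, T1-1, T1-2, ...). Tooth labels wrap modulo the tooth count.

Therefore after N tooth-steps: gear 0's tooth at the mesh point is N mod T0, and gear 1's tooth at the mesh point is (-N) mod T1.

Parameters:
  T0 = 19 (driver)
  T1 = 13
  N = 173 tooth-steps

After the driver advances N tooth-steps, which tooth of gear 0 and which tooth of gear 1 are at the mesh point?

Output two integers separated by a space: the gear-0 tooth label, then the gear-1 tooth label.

Answer: 2 9

Derivation:
Gear 0 (driver, T0=19): tooth at mesh = N mod T0
  173 = 9 * 19 + 2, so 173 mod 19 = 2
  gear 0 tooth = 2
Gear 1 (driven, T1=13): tooth at mesh = (-N) mod T1
  173 = 13 * 13 + 4, so 173 mod 13 = 4
  (-173) mod 13 = (-4) mod 13 = 13 - 4 = 9
Mesh after 173 steps: gear-0 tooth 2 meets gear-1 tooth 9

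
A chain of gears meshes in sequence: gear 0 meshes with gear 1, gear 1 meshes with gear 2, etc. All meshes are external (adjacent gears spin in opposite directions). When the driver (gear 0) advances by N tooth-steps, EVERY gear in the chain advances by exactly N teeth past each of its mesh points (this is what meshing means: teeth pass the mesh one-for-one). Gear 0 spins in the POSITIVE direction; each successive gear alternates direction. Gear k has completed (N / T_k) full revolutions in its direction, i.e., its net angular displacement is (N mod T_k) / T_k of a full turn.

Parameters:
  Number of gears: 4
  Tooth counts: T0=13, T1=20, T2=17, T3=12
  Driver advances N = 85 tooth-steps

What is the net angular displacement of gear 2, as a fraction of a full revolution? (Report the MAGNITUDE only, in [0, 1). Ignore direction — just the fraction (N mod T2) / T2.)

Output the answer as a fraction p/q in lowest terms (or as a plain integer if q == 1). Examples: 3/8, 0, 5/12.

Chain of 4 gears, tooth counts: [13, 20, 17, 12]
  gear 0: T0=13, direction=positive, advance = 85 mod 13 = 7 teeth = 7/13 turn
  gear 1: T1=20, direction=negative, advance = 85 mod 20 = 5 teeth = 5/20 turn
  gear 2: T2=17, direction=positive, advance = 85 mod 17 = 0 teeth = 0/17 turn
  gear 3: T3=12, direction=negative, advance = 85 mod 12 = 1 teeth = 1/12 turn
Gear 2: 85 mod 17 = 0
Fraction = 0 / 17 = 0/1 (gcd(0,17)=17) = 0

Answer: 0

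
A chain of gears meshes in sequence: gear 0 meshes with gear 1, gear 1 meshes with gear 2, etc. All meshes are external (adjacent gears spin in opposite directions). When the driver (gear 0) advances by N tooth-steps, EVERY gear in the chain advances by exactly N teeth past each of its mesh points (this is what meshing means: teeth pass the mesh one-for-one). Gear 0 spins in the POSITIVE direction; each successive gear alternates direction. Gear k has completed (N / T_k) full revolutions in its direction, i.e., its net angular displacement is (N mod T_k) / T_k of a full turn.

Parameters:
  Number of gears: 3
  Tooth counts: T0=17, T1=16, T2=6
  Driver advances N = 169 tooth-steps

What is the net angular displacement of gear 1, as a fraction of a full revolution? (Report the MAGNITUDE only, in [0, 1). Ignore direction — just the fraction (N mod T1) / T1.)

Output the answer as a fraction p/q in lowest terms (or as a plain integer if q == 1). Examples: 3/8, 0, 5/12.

Chain of 3 gears, tooth counts: [17, 16, 6]
  gear 0: T0=17, direction=positive, advance = 169 mod 17 = 16 teeth = 16/17 turn
  gear 1: T1=16, direction=negative, advance = 169 mod 16 = 9 teeth = 9/16 turn
  gear 2: T2=6, direction=positive, advance = 169 mod 6 = 1 teeth = 1/6 turn
Gear 1: 169 mod 16 = 9
Fraction = 9 / 16 = 9/16 (gcd(9,16)=1) = 9/16

Answer: 9/16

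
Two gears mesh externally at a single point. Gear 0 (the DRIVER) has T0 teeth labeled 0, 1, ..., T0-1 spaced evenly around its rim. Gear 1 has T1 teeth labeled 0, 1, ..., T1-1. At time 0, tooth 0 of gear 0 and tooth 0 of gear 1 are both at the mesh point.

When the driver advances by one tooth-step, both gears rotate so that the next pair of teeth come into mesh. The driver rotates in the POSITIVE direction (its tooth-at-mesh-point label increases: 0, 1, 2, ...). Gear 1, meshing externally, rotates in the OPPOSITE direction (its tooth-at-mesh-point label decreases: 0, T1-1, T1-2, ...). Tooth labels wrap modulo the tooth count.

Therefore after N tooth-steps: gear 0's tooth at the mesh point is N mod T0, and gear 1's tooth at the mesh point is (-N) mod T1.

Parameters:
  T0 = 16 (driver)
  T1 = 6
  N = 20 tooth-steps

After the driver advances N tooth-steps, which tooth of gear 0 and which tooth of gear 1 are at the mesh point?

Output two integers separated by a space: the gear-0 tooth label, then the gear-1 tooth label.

Gear 0 (driver, T0=16): tooth at mesh = N mod T0
  20 = 1 * 16 + 4, so 20 mod 16 = 4
  gear 0 tooth = 4
Gear 1 (driven, T1=6): tooth at mesh = (-N) mod T1
  20 = 3 * 6 + 2, so 20 mod 6 = 2
  (-20) mod 6 = (-2) mod 6 = 6 - 2 = 4
Mesh after 20 steps: gear-0 tooth 4 meets gear-1 tooth 4

Answer: 4 4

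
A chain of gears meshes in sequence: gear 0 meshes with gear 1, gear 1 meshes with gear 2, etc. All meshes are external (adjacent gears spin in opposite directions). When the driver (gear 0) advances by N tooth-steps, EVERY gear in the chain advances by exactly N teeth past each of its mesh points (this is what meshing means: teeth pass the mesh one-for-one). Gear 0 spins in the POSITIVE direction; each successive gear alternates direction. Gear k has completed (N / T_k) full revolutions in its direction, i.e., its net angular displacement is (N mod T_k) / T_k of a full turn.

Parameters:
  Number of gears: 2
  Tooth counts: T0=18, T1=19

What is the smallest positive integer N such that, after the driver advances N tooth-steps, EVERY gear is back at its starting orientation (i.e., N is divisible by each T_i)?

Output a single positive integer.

Answer: 342

Derivation:
Gear k returns to start when N is a multiple of T_k.
All gears at start simultaneously when N is a common multiple of [18, 19]; the smallest such N is lcm(18, 19).
Start: lcm = T0 = 18
Fold in T1=19: gcd(18, 19) = 1; lcm(18, 19) = 18 * 19 / 1 = 342 / 1 = 342
Full cycle length = 342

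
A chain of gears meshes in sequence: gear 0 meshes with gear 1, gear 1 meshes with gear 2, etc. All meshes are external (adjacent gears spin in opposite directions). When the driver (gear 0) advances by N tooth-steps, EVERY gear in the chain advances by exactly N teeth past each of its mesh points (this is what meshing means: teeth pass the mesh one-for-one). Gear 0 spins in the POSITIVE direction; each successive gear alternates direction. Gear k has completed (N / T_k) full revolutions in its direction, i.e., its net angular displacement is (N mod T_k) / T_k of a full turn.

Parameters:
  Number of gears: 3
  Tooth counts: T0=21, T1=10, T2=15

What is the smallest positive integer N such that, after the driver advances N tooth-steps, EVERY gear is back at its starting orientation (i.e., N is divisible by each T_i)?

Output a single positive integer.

Answer: 210

Derivation:
Gear k returns to start when N is a multiple of T_k.
All gears at start simultaneously when N is a common multiple of [21, 10, 15]; the smallest such N is lcm(21, 10, 15).
Start: lcm = T0 = 21
Fold in T1=10: gcd(21, 10) = 1; lcm(21, 10) = 21 * 10 / 1 = 210 / 1 = 210
Fold in T2=15: gcd(210, 15) = 15; lcm(210, 15) = 210 * 15 / 15 = 3150 / 15 = 210
Full cycle length = 210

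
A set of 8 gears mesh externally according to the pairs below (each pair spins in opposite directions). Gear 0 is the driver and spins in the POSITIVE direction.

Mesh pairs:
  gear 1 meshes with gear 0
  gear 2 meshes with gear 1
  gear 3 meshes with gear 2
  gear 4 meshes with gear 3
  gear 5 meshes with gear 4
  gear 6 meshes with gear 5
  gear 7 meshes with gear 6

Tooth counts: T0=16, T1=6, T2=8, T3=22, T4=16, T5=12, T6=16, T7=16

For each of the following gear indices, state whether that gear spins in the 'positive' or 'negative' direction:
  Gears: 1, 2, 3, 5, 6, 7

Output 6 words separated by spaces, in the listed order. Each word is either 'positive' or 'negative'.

Answer: negative positive negative negative positive negative

Derivation:
Gear 0 (driver): positive (depth 0)
  gear 1: meshes with gear 0 -> depth 1 -> negative (opposite of gear 0)
  gear 2: meshes with gear 1 -> depth 2 -> positive (opposite of gear 1)
  gear 3: meshes with gear 2 -> depth 3 -> negative (opposite of gear 2)
  gear 4: meshes with gear 3 -> depth 4 -> positive (opposite of gear 3)
  gear 5: meshes with gear 4 -> depth 5 -> negative (opposite of gear 4)
  gear 6: meshes with gear 5 -> depth 6 -> positive (opposite of gear 5)
  gear 7: meshes with gear 6 -> depth 7 -> negative (opposite of gear 6)
Queried indices 1, 2, 3, 5, 6, 7 -> negative, positive, negative, negative, positive, negative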